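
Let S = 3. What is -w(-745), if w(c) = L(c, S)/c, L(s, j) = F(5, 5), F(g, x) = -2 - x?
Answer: -7/745 ≈ -0.0093960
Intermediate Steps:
L(s, j) = -7 (L(s, j) = -2 - 1*5 = -2 - 5 = -7)
w(c) = -7/c
-w(-745) = -(-7)/(-745) = -(-7)*(-1)/745 = -1*7/745 = -7/745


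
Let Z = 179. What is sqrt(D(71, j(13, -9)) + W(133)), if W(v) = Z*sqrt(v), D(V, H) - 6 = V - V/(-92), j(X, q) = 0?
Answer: sqrt(164565 + 378764*sqrt(133))/46 ≈ 46.283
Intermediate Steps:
D(V, H) = 6 + 93*V/92 (D(V, H) = 6 + (V - V/(-92)) = 6 + (V - V*(-1)/92) = 6 + (V - (-1)*V/92) = 6 + (V + V/92) = 6 + 93*V/92)
W(v) = 179*sqrt(v)
sqrt(D(71, j(13, -9)) + W(133)) = sqrt((6 + (93/92)*71) + 179*sqrt(133)) = sqrt((6 + 6603/92) + 179*sqrt(133)) = sqrt(7155/92 + 179*sqrt(133))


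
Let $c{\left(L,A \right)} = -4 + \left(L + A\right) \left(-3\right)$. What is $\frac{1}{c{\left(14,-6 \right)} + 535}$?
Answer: $\frac{1}{507} \approx 0.0019724$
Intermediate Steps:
$c{\left(L,A \right)} = -4 - 3 A - 3 L$ ($c{\left(L,A \right)} = -4 + \left(A + L\right) \left(-3\right) = -4 - \left(3 A + 3 L\right) = -4 - 3 A - 3 L$)
$\frac{1}{c{\left(14,-6 \right)} + 535} = \frac{1}{\left(-4 - -18 - 42\right) + 535} = \frac{1}{\left(-4 + 18 - 42\right) + 535} = \frac{1}{-28 + 535} = \frac{1}{507}$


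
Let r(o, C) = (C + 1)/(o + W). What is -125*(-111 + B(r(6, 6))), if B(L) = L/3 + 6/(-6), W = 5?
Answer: 461125/33 ≈ 13973.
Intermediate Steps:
r(o, C) = (1 + C)/(5 + o) (r(o, C) = (C + 1)/(o + 5) = (1 + C)/(5 + o))
B(L) = -1 + L/3 (B(L) = L*(⅓) + 6*(-⅙) = L/3 - 1 = -1 + L/3)
-125*(-111 + B(r(6, 6))) = -125*(-111 + (-1 + ((1 + 6)/(5 + 6))/3)) = -125*(-111 + (-1 + (7/11)/3)) = -125*(-111 + (-1 + ((1/11)*7)/3)) = -125*(-111 + (-1 + (⅓)*(7/11))) = -125*(-111 + (-1 + 7/33)) = -125*(-111 - 26/33) = -125*(-3689/33) = 461125/33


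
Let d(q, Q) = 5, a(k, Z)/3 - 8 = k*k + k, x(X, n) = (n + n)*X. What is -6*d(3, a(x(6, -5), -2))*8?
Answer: -240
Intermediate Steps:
x(X, n) = 2*X*n (x(X, n) = (2*n)*X = 2*X*n)
a(k, Z) = 24 + 3*k + 3*k² (a(k, Z) = 24 + 3*(k*k + k) = 24 + 3*(k² + k) = 24 + 3*(k + k²) = 24 + (3*k + 3*k²) = 24 + 3*k + 3*k²)
-6*d(3, a(x(6, -5), -2))*8 = -6*5*8 = -30*8 = -240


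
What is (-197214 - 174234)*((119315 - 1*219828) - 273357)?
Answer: 138873263760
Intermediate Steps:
(-197214 - 174234)*((119315 - 1*219828) - 273357) = -371448*((119315 - 219828) - 273357) = -371448*(-100513 - 273357) = -371448*(-373870) = 138873263760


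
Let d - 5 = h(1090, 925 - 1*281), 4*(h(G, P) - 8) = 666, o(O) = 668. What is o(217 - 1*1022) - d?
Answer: 977/2 ≈ 488.50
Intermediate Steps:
h(G, P) = 349/2 (h(G, P) = 8 + (¼)*666 = 8 + 333/2 = 349/2)
d = 359/2 (d = 5 + 349/2 = 359/2 ≈ 179.50)
o(217 - 1*1022) - d = 668 - 1*359/2 = 668 - 359/2 = 977/2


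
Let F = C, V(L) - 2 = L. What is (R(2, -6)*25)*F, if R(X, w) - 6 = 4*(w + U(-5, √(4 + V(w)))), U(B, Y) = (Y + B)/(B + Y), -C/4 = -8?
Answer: -11200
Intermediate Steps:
V(L) = 2 + L
C = 32 (C = -4*(-8) = 32)
U(B, Y) = 1 (U(B, Y) = (B + Y)/(B + Y) = 1)
F = 32
R(X, w) = 10 + 4*w (R(X, w) = 6 + 4*(w + 1) = 6 + 4*(1 + w) = 6 + (4 + 4*w) = 10 + 4*w)
(R(2, -6)*25)*F = ((10 + 4*(-6))*25)*32 = ((10 - 24)*25)*32 = -14*25*32 = -350*32 = -11200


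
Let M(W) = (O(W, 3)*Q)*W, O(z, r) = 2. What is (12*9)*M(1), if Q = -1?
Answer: -216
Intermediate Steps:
M(W) = -2*W (M(W) = (2*(-1))*W = -2*W)
(12*9)*M(1) = (12*9)*(-2*1) = 108*(-2) = -216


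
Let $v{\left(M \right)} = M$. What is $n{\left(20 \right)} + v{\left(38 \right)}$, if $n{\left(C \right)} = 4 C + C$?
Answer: $138$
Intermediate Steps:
$n{\left(C \right)} = 5 C$
$n{\left(20 \right)} + v{\left(38 \right)} = 5 \cdot 20 + 38 = 100 + 38 = 138$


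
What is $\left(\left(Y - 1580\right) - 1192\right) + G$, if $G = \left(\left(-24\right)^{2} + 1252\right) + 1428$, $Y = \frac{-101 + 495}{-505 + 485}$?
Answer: $\frac{4643}{10} \approx 464.3$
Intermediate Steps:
$Y = - \frac{197}{10}$ ($Y = \frac{394}{-20} = 394 \left(- \frac{1}{20}\right) = - \frac{197}{10} \approx -19.7$)
$G = 3256$ ($G = \left(576 + 1252\right) + 1428 = 1828 + 1428 = 3256$)
$\left(\left(Y - 1580\right) - 1192\right) + G = \left(\left(- \frac{197}{10} - 1580\right) - 1192\right) + 3256 = \left(- \frac{15997}{10} - 1192\right) + 3256 = - \frac{27917}{10} + 3256 = \frac{4643}{10}$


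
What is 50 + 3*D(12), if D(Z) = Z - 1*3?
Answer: 77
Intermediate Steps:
D(Z) = -3 + Z (D(Z) = Z - 3 = -3 + Z)
50 + 3*D(12) = 50 + 3*(-3 + 12) = 50 + 3*9 = 50 + 27 = 77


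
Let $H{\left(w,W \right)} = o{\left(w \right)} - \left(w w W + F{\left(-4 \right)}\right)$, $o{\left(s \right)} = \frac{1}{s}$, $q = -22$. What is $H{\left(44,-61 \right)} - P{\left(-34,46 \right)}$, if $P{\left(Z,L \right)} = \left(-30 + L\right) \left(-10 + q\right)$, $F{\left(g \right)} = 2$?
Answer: $\frac{5218665}{44} \approx 1.1861 \cdot 10^{5}$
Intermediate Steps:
$P{\left(Z,L \right)} = 960 - 32 L$ ($P{\left(Z,L \right)} = \left(-30 + L\right) \left(-10 - 22\right) = \left(-30 + L\right) \left(-32\right) = 960 - 32 L$)
$H{\left(w,W \right)} = -2 + \frac{1}{w} - W w^{2}$ ($H{\left(w,W \right)} = \frac{1}{w} - \left(w w W + 2\right) = \frac{1}{w} - \left(w^{2} W + 2\right) = \frac{1}{w} - \left(W w^{2} + 2\right) = \frac{1}{w} - \left(2 + W w^{2}\right) = -2 + \frac{1}{w} - W w^{2}$)
$H{\left(44,-61 \right)} - P{\left(-34,46 \right)} = \left(-2 + \frac{1}{44} - - 61 \cdot 44^{2}\right) - \left(960 - 1472\right) = \left(-2 + \frac{1}{44} - \left(-61\right) 1936\right) - \left(960 - 1472\right) = \left(-2 + \frac{1}{44} + 118096\right) - -512 = \frac{5196137}{44} + 512 = \frac{5218665}{44}$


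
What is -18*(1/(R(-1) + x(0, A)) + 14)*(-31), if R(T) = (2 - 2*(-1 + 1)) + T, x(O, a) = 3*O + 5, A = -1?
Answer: 7905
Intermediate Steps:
x(O, a) = 5 + 3*O
R(T) = 2 + T (R(T) = (2 - 2*0) + T = (2 + 0) + T = 2 + T)
-18*(1/(R(-1) + x(0, A)) + 14)*(-31) = -18*(1/((2 - 1) + (5 + 3*0)) + 14)*(-31) = -18*(1/(1 + (5 + 0)) + 14)*(-31) = -18*(1/(1 + 5) + 14)*(-31) = -18*(1/6 + 14)*(-31) = -18*85/6*(-31) = -255*(-31) = 7905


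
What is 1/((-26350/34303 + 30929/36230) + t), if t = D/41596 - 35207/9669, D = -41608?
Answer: -124960736381079390/569318942948049493 ≈ -0.21949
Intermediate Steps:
t = -466694531/100547931 (t = -41608/41596 - 35207/9669 = -41608*1/41596 - 35207*1/9669 = -10402/10399 - 35207/9669 = -466694531/100547931 ≈ -4.6415)
1/((-26350/34303 + 30929/36230) + t) = 1/((-26350/34303 + 30929/36230) - 466694531/100547931) = 1/(106296987/1242797690 - 466694531/100547931) = 1/(-569318942948049493/124960736381079390) = -124960736381079390/569318942948049493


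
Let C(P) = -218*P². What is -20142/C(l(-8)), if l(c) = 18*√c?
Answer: -373/10464 ≈ -0.035646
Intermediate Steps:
-20142/C(l(-8)) = -20142/((-218*(18*√(-8))²)) = -20142/((-218*(18*(2*I*√2))²)) = -20142/((-218*(36*I*√2)²)) = -20142/((-218*(-2592))) = -20142/565056 = -20142*1/565056 = -373/10464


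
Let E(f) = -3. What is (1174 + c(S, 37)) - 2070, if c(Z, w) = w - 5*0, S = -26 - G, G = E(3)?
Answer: -859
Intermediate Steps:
G = -3
S = -23 (S = -26 - 1*(-3) = -26 + 3 = -23)
c(Z, w) = w (c(Z, w) = w + 0 = w)
(1174 + c(S, 37)) - 2070 = (1174 + 37) - 2070 = 1211 - 2070 = -859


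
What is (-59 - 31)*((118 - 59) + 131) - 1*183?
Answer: -17283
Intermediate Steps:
(-59 - 31)*((118 - 59) + 131) - 1*183 = -90*(59 + 131) - 183 = -90*190 - 183 = -17100 - 183 = -17283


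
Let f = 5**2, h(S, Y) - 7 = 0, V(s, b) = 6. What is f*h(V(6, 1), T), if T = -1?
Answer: 175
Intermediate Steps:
h(S, Y) = 7 (h(S, Y) = 7 + 0 = 7)
f = 25
f*h(V(6, 1), T) = 25*7 = 175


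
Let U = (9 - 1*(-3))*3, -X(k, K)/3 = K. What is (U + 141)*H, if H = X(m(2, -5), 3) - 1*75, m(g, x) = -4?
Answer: -14868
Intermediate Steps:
X(k, K) = -3*K
U = 36 (U = (9 + 3)*3 = 12*3 = 36)
H = -84 (H = -3*3 - 1*75 = -9 - 75 = -84)
(U + 141)*H = (36 + 141)*(-84) = 177*(-84) = -14868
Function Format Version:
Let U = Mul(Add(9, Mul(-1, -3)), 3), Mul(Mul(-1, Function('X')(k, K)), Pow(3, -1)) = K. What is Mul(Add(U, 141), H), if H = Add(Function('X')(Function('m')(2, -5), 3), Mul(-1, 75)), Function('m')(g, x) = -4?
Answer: -14868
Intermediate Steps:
Function('X')(k, K) = Mul(-3, K)
U = 36 (U = Mul(Add(9, 3), 3) = Mul(12, 3) = 36)
H = -84 (H = Add(Mul(-3, 3), Mul(-1, 75)) = Add(-9, -75) = -84)
Mul(Add(U, 141), H) = Mul(Add(36, 141), -84) = Mul(177, -84) = -14868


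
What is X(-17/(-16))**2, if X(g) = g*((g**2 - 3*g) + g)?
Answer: 18792225/16777216 ≈ 1.1201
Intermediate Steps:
X(g) = g*(g**2 - 2*g)
X(-17/(-16))**2 = ((-17/(-16))**2*(-2 - 17/(-16)))**2 = ((-17*(-1/16))**2*(-2 - 17*(-1/16)))**2 = ((17/16)**2*(-2 + 17/16))**2 = ((289/256)*(-15/16))**2 = (-4335/4096)**2 = 18792225/16777216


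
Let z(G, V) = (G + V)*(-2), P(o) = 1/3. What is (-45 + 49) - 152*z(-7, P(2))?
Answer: -6068/3 ≈ -2022.7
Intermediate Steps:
P(o) = 1/3
z(G, V) = -2*G - 2*V
(-45 + 49) - 152*z(-7, P(2)) = (-45 + 49) - 152*(-2*(-7) - 2*1/3) = 4 - 152*(14 - 2/3) = 4 - 152*40/3 = 4 - 6080/3 = -6068/3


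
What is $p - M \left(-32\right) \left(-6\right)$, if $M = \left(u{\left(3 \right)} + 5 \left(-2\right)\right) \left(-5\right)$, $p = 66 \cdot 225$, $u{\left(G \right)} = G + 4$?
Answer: $11970$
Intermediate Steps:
$u{\left(G \right)} = 4 + G$
$p = 14850$
$M = 15$ ($M = \left(\left(4 + 3\right) + 5 \left(-2\right)\right) \left(-5\right) = \left(7 - 10\right) \left(-5\right) = \left(-3\right) \left(-5\right) = 15$)
$p - M \left(-32\right) \left(-6\right) = 14850 - 15 \left(-32\right) \left(-6\right) = 14850 - \left(-480\right) \left(-6\right) = 14850 - 2880 = 11970$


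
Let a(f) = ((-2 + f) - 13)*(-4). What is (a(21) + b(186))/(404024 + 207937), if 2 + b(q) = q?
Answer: 160/611961 ≈ 0.00026145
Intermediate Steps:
b(q) = -2 + q
a(f) = 60 - 4*f (a(f) = (-15 + f)*(-4) = 60 - 4*f)
(a(21) + b(186))/(404024 + 207937) = ((60 - 4*21) + (-2 + 186))/(404024 + 207937) = ((60 - 84) + 184)/611961 = (-24 + 184)*(1/611961) = 160*(1/611961) = 160/611961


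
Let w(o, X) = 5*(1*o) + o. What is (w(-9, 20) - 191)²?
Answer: 60025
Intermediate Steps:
w(o, X) = 6*o (w(o, X) = 5*o + o = 6*o)
(w(-9, 20) - 191)² = (6*(-9) - 191)² = (-54 - 191)² = (-245)² = 60025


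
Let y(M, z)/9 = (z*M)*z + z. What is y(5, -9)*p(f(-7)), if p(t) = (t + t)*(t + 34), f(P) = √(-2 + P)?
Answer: -64152 + 727056*I ≈ -64152.0 + 7.2706e+5*I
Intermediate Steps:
y(M, z) = 9*z + 9*M*z² (y(M, z) = 9*((z*M)*z + z) = 9*((M*z)*z + z) = 9*(M*z² + z) = 9*(z + M*z²) = 9*z + 9*M*z²)
p(t) = 2*t*(34 + t) (p(t) = (2*t)*(34 + t) = 2*t*(34 + t))
y(5, -9)*p(f(-7)) = (9*(-9)*(1 + 5*(-9)))*(2*√(-2 - 7)*(34 + √(-2 - 7))) = (9*(-9)*(1 - 45))*(2*√(-9)*(34 + √(-9))) = (9*(-9)*(-44))*(2*(3*I)*(34 + 3*I)) = 3564*(6*I*(34 + 3*I)) = 21384*I*(34 + 3*I)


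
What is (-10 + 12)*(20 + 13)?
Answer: 66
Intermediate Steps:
(-10 + 12)*(20 + 13) = 2*33 = 66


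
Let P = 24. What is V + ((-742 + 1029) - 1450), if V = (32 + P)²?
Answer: 1973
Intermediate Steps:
V = 3136 (V = (32 + 24)² = 56² = 3136)
V + ((-742 + 1029) - 1450) = 3136 + ((-742 + 1029) - 1450) = 3136 + (287 - 1450) = 3136 - 1163 = 1973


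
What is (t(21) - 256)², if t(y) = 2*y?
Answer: 45796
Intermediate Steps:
(t(21) - 256)² = (2*21 - 256)² = (42 - 256)² = (-214)² = 45796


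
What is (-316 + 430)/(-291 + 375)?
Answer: 19/14 ≈ 1.3571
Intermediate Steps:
(-316 + 430)/(-291 + 375) = 114/84 = 114*(1/84) = 19/14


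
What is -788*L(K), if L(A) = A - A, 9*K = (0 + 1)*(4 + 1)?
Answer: 0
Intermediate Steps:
K = 5/9 (K = ((0 + 1)*(4 + 1))/9 = (1*5)/9 = (⅑)*5 = 5/9 ≈ 0.55556)
L(A) = 0
-788*L(K) = -788*0 = 0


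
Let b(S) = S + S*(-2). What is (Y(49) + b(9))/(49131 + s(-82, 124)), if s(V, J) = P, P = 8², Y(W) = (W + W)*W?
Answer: 4793/49195 ≈ 0.097429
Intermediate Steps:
Y(W) = 2*W² (Y(W) = (2*W)*W = 2*W²)
P = 64
s(V, J) = 64
b(S) = -S (b(S) = S - 2*S = -S)
(Y(49) + b(9))/(49131 + s(-82, 124)) = (2*49² - 1*9)/(49131 + 64) = (2*2401 - 9)/49195 = (4802 - 9)*(1/49195) = 4793*(1/49195) = 4793/49195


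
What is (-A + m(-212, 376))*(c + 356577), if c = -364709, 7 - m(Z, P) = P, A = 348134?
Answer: 2834026396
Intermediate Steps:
m(Z, P) = 7 - P
(-A + m(-212, 376))*(c + 356577) = (-1*348134 + (7 - 1*376))*(-364709 + 356577) = (-348134 + (7 - 376))*(-8132) = (-348134 - 369)*(-8132) = -348503*(-8132) = 2834026396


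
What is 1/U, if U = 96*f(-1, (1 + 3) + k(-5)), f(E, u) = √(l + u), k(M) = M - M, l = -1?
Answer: √3/288 ≈ 0.0060141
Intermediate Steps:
k(M) = 0
f(E, u) = √(-1 + u)
U = 96*√3 (U = 96*√(-1 + ((1 + 3) + 0)) = 96*√(-1 + (4 + 0)) = 96*√(-1 + 4) = 96*√3 ≈ 166.28)
1/U = 1/(96*√3) = √3/288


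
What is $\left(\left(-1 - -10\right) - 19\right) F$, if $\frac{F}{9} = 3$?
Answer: $-270$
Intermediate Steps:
$F = 27$ ($F = 9 \cdot 3 = 27$)
$\left(\left(-1 - -10\right) - 19\right) F = \left(\left(-1 - -10\right) - 19\right) 27 = \left(\left(-1 + 10\right) - 19\right) 27 = \left(9 - 19\right) 27 = \left(-10\right) 27 = -270$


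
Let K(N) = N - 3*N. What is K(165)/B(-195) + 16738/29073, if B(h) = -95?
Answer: 2236840/552387 ≈ 4.0494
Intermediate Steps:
K(N) = -2*N
K(165)/B(-195) + 16738/29073 = -2*165/(-95) + 16738/29073 = -330*(-1/95) + 16738*(1/29073) = 66/19 + 16738/29073 = 2236840/552387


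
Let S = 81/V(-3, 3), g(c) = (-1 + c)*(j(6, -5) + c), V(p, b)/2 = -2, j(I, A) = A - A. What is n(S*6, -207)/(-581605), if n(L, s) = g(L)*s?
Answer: 2464749/465284 ≈ 5.2973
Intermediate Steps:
j(I, A) = 0
V(p, b) = -4 (V(p, b) = 2*(-2) = -4)
g(c) = c*(-1 + c) (g(c) = (-1 + c)*(0 + c) = (-1 + c)*c = c*(-1 + c))
S = -81/4 (S = 81/(-4) = 81*(-1/4) = -81/4 ≈ -20.250)
n(L, s) = L*s*(-1 + L) (n(L, s) = (L*(-1 + L))*s = L*s*(-1 + L))
n(S*6, -207)/(-581605) = (-81/4*6*(-207)*(-1 - 81/4*6))/(-581605) = -243/2*(-207)*(-1 - 243/2)*(-1/581605) = -243/2*(-207)*(-245/2)*(-1/581605) = -12323745/4*(-1/581605) = 2464749/465284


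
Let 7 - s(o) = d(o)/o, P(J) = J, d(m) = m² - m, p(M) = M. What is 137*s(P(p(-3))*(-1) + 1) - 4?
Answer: 544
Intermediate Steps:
s(o) = 8 - o (s(o) = 7 - o*(-1 + o)/o = 7 - (-1 + o) = 7 + (1 - o) = 8 - o)
137*s(P(p(-3))*(-1) + 1) - 4 = 137*(8 - (-3*(-1) + 1)) - 4 = 137*(8 - (3 + 1)) - 4 = 137*(8 - 1*4) - 4 = 137*(8 - 4) - 4 = 137*4 - 4 = 548 - 4 = 544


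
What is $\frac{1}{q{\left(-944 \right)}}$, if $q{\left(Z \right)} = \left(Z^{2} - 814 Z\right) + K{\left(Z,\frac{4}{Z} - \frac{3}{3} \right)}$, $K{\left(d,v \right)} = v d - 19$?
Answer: $\frac{1}{1660481} \approx 6.0223 \cdot 10^{-7}$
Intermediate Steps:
$K{\left(d,v \right)} = -19 + d v$ ($K{\left(d,v \right)} = d v - 19 = -19 + d v$)
$q{\left(Z \right)} = -19 + Z^{2} - 814 Z + Z \left(-1 + \frac{4}{Z}\right)$ ($q{\left(Z \right)} = \left(Z^{2} - 814 Z\right) + \left(-19 + Z \left(\frac{4}{Z} - \frac{3}{3}\right)\right) = \left(Z^{2} - 814 Z\right) + \left(-19 + Z \left(\frac{4}{Z} - 1\right)\right) = \left(Z^{2} - 814 Z\right) + \left(-19 + Z \left(-1 + \frac{4}{Z}\right)\right) = -19 + Z^{2} - 814 Z + Z \left(-1 + \frac{4}{Z}\right)$)
$\frac{1}{q{\left(-944 \right)}} = \frac{1}{-15 + \left(-944\right)^{2} - -769360} = \frac{1}{-15 + 891136 + 769360} = \frac{1}{1660481}$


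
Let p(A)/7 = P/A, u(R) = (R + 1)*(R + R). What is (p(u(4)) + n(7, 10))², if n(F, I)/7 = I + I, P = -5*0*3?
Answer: 19600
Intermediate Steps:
P = 0 (P = 0*3 = 0)
n(F, I) = 14*I (n(F, I) = 7*(I + I) = 7*(2*I) = 14*I)
u(R) = 2*R*(1 + R) (u(R) = (1 + R)*(2*R) = 2*R*(1 + R))
p(A) = 0 (p(A) = 7*(0/A) = 7*0 = 0)
(p(u(4)) + n(7, 10))² = (0 + 14*10)² = (0 + 140)² = 140² = 19600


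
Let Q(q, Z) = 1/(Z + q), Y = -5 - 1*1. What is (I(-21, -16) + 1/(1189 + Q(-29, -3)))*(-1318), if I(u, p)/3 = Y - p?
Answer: -1504420556/38047 ≈ -39541.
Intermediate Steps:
Y = -6 (Y = -5 - 1 = -6)
I(u, p) = -18 - 3*p (I(u, p) = 3*(-6 - p) = -18 - 3*p)
(I(-21, -16) + 1/(1189 + Q(-29, -3)))*(-1318) = ((-18 - 3*(-16)) + 1/(1189 + 1/(-3 - 29)))*(-1318) = ((-18 + 48) + 1/(1189 + 1/(-32)))*(-1318) = (30 + 1/(1189 - 1/32))*(-1318) = (30 + 1/(38047/32))*(-1318) = (30 + 32/38047)*(-1318) = (1141442/38047)*(-1318) = -1504420556/38047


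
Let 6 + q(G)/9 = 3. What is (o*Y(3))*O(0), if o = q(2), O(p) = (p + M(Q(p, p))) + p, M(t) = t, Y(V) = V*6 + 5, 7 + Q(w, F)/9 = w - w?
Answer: 39123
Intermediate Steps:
Q(w, F) = -63 (Q(w, F) = -63 + 9*(w - w) = -63 + 9*0 = -63 + 0 = -63)
Y(V) = 5 + 6*V (Y(V) = 6*V + 5 = 5 + 6*V)
O(p) = -63 + 2*p (O(p) = (p - 63) + p = (-63 + p) + p = -63 + 2*p)
q(G) = -27 (q(G) = -54 + 9*3 = -54 + 27 = -27)
o = -27
(o*Y(3))*O(0) = (-27*(5 + 6*3))*(-63 + 2*0) = (-27*(5 + 18))*(-63 + 0) = -27*23*(-63) = -621*(-63) = 39123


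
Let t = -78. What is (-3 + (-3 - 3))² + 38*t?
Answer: -2883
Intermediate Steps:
(-3 + (-3 - 3))² + 38*t = (-3 + (-3 - 3))² + 38*(-78) = (-3 - 6)² - 2964 = (-9)² - 2964 = 81 - 2964 = -2883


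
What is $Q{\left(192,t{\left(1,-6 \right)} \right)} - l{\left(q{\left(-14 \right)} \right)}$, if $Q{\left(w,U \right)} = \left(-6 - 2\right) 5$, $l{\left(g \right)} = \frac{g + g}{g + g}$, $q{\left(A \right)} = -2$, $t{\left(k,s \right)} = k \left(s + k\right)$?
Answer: $-41$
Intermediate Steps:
$t{\left(k,s \right)} = k \left(k + s\right)$
$l{\left(g \right)} = 1$ ($l{\left(g \right)} = \frac{2 g}{2 g} = 2 g \frac{1}{2 g} = 1$)
$Q{\left(w,U \right)} = -40$ ($Q{\left(w,U \right)} = \left(-8\right) 5 = -40$)
$Q{\left(192,t{\left(1,-6 \right)} \right)} - l{\left(q{\left(-14 \right)} \right)} = -40 - 1 = -41$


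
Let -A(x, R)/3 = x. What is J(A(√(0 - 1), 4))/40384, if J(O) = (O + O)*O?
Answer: -9/20192 ≈ -0.00044572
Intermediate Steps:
A(x, R) = -3*x
J(O) = 2*O² (J(O) = (2*O)*O = 2*O²)
J(A(√(0 - 1), 4))/40384 = (2*(-3*√(0 - 1))²)/40384 = (2*(-3*I)²)*(1/40384) = (2*(-9))*(1/40384) = -18*1/40384 = -9/20192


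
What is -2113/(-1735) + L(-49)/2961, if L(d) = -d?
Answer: 905944/733905 ≈ 1.2344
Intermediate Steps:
-2113/(-1735) + L(-49)/2961 = -2113/(-1735) - 1*(-49)/2961 = -2113*(-1/1735) + 49*(1/2961) = 2113/1735 + 7/423 = 905944/733905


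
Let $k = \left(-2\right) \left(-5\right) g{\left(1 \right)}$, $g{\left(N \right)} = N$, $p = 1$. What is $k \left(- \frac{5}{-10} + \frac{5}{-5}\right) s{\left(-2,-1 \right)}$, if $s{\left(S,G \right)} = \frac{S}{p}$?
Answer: $10$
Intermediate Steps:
$k = 10$ ($k = \left(-2\right) \left(-5\right) 1 = 10 \cdot 1 = 10$)
$s{\left(S,G \right)} = S$ ($s{\left(S,G \right)} = \frac{S}{1} = S 1 = S$)
$k \left(- \frac{5}{-10} + \frac{5}{-5}\right) s{\left(-2,-1 \right)} = 10 \left(- \frac{5}{-10} + \frac{5}{-5}\right) \left(-2\right) = 10 \left(\left(-5\right) \left(- \frac{1}{10}\right) + 5 \left(- \frac{1}{5}\right)\right) \left(-2\right) = 10 \left(\frac{1}{2} - 1\right) \left(-2\right) = 10 \left(- \frac{1}{2}\right) \left(-2\right) = \left(-5\right) \left(-2\right) = 10$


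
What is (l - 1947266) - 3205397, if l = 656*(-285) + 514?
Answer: -5339109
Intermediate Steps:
l = -186446 (l = -186960 + 514 = -186446)
(l - 1947266) - 3205397 = (-186446 - 1947266) - 3205397 = -2133712 - 3205397 = -5339109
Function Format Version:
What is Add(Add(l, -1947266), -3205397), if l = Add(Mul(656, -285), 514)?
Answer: -5339109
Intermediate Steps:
l = -186446 (l = Add(-186960, 514) = -186446)
Add(Add(l, -1947266), -3205397) = Add(Add(-186446, -1947266), -3205397) = Add(-2133712, -3205397) = -5339109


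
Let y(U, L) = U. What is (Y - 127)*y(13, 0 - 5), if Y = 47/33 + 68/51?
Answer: -53300/33 ≈ -1615.2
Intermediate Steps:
Y = 91/33 (Y = 47*(1/33) + 68*(1/51) = 47/33 + 4/3 = 91/33 ≈ 2.7576)
(Y - 127)*y(13, 0 - 5) = (91/33 - 127)*13 = -4100/33*13 = -53300/33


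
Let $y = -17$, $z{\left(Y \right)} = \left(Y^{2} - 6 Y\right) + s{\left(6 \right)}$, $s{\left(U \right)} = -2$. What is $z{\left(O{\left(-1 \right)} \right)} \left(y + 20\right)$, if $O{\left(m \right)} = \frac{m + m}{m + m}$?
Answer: $-21$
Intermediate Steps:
$O{\left(m \right)} = 1$ ($O{\left(m \right)} = \frac{2 m}{2 m} = 2 m \frac{1}{2 m} = 1$)
$z{\left(Y \right)} = -2 + Y^{2} - 6 Y$ ($z{\left(Y \right)} = \left(Y^{2} - 6 Y\right) - 2 = -2 + Y^{2} - 6 Y$)
$z{\left(O{\left(-1 \right)} \right)} \left(y + 20\right) = \left(-2 + 1^{2} - 6\right) \left(-17 + 20\right) = \left(-2 + 1 - 6\right) 3 = \left(-7\right) 3 = -21$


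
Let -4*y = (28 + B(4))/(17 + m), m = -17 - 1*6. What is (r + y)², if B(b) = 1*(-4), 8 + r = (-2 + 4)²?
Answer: 9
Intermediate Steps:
m = -23 (m = -17 - 6 = -23)
r = -4 (r = -8 + (-2 + 4)² = -8 + 2² = -8 + 4 = -4)
B(b) = -4
y = 1 (y = -(28 - 4)/(4*(17 - 23)) = -6/(-6) = -6*(-1)/6 = -¼*(-4) = 1)
(r + y)² = (-4 + 1)² = (-3)² = 9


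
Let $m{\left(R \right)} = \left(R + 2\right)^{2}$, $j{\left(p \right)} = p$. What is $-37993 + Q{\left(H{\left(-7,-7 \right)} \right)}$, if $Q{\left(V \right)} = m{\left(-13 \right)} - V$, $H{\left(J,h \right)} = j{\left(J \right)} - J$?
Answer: $-37872$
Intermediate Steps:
$m{\left(R \right)} = \left(2 + R\right)^{2}$
$H{\left(J,h \right)} = 0$ ($H{\left(J,h \right)} = J - J = 0$)
$Q{\left(V \right)} = 121 - V$ ($Q{\left(V \right)} = \left(2 - 13\right)^{2} - V = \left(-11\right)^{2} - V = 121 - V$)
$-37993 + Q{\left(H{\left(-7,-7 \right)} \right)} = -37993 + \left(121 - 0\right) = -37993 + \left(121 + 0\right) = -37993 + 121 = -37872$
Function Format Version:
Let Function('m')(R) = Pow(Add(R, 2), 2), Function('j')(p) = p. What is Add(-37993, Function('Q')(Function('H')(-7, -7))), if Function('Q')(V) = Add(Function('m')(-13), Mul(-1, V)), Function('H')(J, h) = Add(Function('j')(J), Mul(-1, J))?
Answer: -37872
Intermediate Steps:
Function('m')(R) = Pow(Add(2, R), 2)
Function('H')(J, h) = 0 (Function('H')(J, h) = Add(J, Mul(-1, J)) = 0)
Function('Q')(V) = Add(121, Mul(-1, V)) (Function('Q')(V) = Add(Pow(Add(2, -13), 2), Mul(-1, V)) = Add(Pow(-11, 2), Mul(-1, V)) = Add(121, Mul(-1, V)))
Add(-37993, Function('Q')(Function('H')(-7, -7))) = Add(-37993, Add(121, Mul(-1, 0))) = Add(-37993, Add(121, 0)) = Add(-37993, 121) = -37872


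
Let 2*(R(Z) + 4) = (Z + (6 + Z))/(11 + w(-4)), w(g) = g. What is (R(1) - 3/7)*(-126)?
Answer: 486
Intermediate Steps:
R(Z) = -25/7 + Z/7 (R(Z) = -4 + ((Z + (6 + Z))/(11 - 4))/2 = -4 + ((6 + 2*Z)/7)/2 = -4 + ((6 + 2*Z)*(1/7))/2 = -4 + (6/7 + 2*Z/7)/2 = -4 + (3/7 + Z/7) = -25/7 + Z/7)
(R(1) - 3/7)*(-126) = ((-25/7 + (1/7)*1) - 3/7)*(-126) = ((-25/7 + 1/7) - 3*1/7)*(-126) = (-24/7 - 3/7)*(-126) = -27/7*(-126) = 486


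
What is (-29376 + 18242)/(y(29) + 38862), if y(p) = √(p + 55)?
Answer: -36057459/125854580 + 5567*√21/377563740 ≈ -0.28643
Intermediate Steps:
y(p) = √(55 + p)
(-29376 + 18242)/(y(29) + 38862) = (-29376 + 18242)/(√(55 + 29) + 38862) = -11134/(√84 + 38862) = -11134/(2*√21 + 38862) = -11134/(38862 + 2*√21)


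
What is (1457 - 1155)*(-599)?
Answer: -180898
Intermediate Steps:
(1457 - 1155)*(-599) = 302*(-599) = -180898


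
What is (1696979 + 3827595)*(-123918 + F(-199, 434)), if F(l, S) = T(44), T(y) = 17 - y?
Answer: -684743324430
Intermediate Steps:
F(l, S) = -27 (F(l, S) = 17 - 1*44 = 17 - 44 = -27)
(1696979 + 3827595)*(-123918 + F(-199, 434)) = (1696979 + 3827595)*(-123918 - 27) = 5524574*(-123945) = -684743324430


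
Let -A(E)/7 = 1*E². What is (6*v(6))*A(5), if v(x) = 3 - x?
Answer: 3150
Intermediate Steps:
A(E) = -7*E²
(6*v(6))*A(5) = (6*(3 - 1*6))*(-7*5²) = (6*(3 - 6))*(-7*25) = (6*(-3))*(-175) = -18*(-175) = 3150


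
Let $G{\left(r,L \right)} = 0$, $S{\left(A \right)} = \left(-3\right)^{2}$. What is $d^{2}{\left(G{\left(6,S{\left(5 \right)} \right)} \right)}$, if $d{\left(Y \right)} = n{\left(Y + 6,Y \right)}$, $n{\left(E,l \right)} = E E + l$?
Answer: $1296$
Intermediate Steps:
$S{\left(A \right)} = 9$
$n{\left(E,l \right)} = l + E^{2}$ ($n{\left(E,l \right)} = E^{2} + l = l + E^{2}$)
$d{\left(Y \right)} = Y + \left(6 + Y\right)^{2}$ ($d{\left(Y \right)} = Y + \left(Y + 6\right)^{2} = Y + \left(6 + Y\right)^{2}$)
$d^{2}{\left(G{\left(6,S{\left(5 \right)} \right)} \right)} = \left(0 + \left(6 + 0\right)^{2}\right)^{2} = \left(0 + 6^{2}\right)^{2} = \left(0 + 36\right)^{2} = 36^{2} = 1296$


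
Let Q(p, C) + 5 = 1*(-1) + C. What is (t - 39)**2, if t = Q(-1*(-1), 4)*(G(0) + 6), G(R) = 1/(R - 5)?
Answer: 64009/25 ≈ 2560.4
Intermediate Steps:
G(R) = 1/(-5 + R)
Q(p, C) = -6 + C (Q(p, C) = -5 + (1*(-1) + C) = -5 + (-1 + C) = -6 + C)
t = -58/5 (t = (-6 + 4)*(1/(-5 + 0) + 6) = -2*(1/(-5) + 6) = -2*(-1/5 + 6) = -2*29/5 = -58/5 ≈ -11.600)
(t - 39)**2 = (-58/5 - 39)**2 = (-253/5)**2 = 64009/25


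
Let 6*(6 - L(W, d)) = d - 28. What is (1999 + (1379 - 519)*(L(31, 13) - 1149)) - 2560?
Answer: -981391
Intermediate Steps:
L(W, d) = 32/3 - d/6 (L(W, d) = 6 - (d - 28)/6 = 6 - (-28 + d)/6 = 6 + (14/3 - d/6) = 32/3 - d/6)
(1999 + (1379 - 519)*(L(31, 13) - 1149)) - 2560 = (1999 + (1379 - 519)*((32/3 - 1/6*13) - 1149)) - 2560 = (1999 + 860*((32/3 - 13/6) - 1149)) - 2560 = (1999 + 860*(17/2 - 1149)) - 2560 = (1999 + 860*(-2281/2)) - 2560 = (1999 - 980830) - 2560 = -978831 - 2560 = -981391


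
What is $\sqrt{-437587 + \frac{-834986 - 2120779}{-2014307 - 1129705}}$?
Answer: $\frac{i \sqrt{120151547158307093}}{524002} \approx 661.5 i$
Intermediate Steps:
$\sqrt{-437587 + \frac{-834986 - 2120779}{-2014307 - 1129705}} = \sqrt{-437587 - \frac{2955765}{-2014307 - 1129705}} = \sqrt{-437587 - \frac{2955765}{-3144012}} = \sqrt{-437587 - - \frac{985255}{1048004}} = \sqrt{-437587 + \frac{985255}{1048004}} = \sqrt{- \frac{458591941093}{1048004}} = \frac{i \sqrt{120151547158307093}}{524002}$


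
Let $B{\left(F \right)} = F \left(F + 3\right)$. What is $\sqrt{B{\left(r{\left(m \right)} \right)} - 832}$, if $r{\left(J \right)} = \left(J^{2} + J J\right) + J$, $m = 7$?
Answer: $2 \sqrt{2627} \approx 102.51$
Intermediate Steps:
$r{\left(J \right)} = J + 2 J^{2}$ ($r{\left(J \right)} = \left(J^{2} + J^{2}\right) + J = 2 J^{2} + J = J + 2 J^{2}$)
$B{\left(F \right)} = F \left(3 + F\right)$
$\sqrt{B{\left(r{\left(m \right)} \right)} - 832} = \sqrt{7 \left(1 + 2 \cdot 7\right) \left(3 + 7 \left(1 + 2 \cdot 7\right)\right) - 832} = \sqrt{7 \left(1 + 14\right) \left(3 + 7 \left(1 + 14\right)\right) - 832} = \sqrt{7 \cdot 15 \left(3 + 7 \cdot 15\right) - 832} = \sqrt{105 \left(3 + 105\right) - 832} = \sqrt{105 \cdot 108 - 832} = \sqrt{11340 - 832} = \sqrt{10508} = 2 \sqrt{2627}$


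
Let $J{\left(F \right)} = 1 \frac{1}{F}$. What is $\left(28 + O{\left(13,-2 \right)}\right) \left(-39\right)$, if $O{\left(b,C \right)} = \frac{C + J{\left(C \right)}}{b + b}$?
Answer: $- \frac{4353}{4} \approx -1088.3$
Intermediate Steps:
$J{\left(F \right)} = \frac{1}{F}$
$O{\left(b,C \right)} = \frac{C + \frac{1}{C}}{2 b}$ ($O{\left(b,C \right)} = \frac{C + \frac{1}{C}}{b + b} = \frac{C + \frac{1}{C}}{2 b}$)
$\left(28 + O{\left(13,-2 \right)}\right) \left(-39\right) = \left(28 + \frac{1 + \left(-2\right)^{2}}{2 \left(-2\right) 13}\right) \left(-39\right) = \left(28 + \frac{1}{2} \left(- \frac{1}{2}\right) \frac{1}{13} \left(1 + 4\right)\right) \left(-39\right) = \left(28 + \frac{1}{2} \left(- \frac{1}{2}\right) \frac{1}{13} \cdot 5\right) \left(-39\right) = \left(28 - \frac{5}{52}\right) \left(-39\right) = \frac{1451}{52} \left(-39\right) = - \frac{4353}{4}$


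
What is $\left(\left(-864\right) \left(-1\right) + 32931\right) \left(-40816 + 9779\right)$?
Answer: $-1048895415$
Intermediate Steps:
$\left(\left(-864\right) \left(-1\right) + 32931\right) \left(-40816 + 9779\right) = \left(864 + 32931\right) \left(-31037\right) = 33795 \left(-31037\right) = -1048895415$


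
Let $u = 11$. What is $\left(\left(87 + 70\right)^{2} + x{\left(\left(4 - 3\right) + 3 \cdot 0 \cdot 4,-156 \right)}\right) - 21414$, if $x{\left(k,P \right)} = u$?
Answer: $3246$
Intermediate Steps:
$x{\left(k,P \right)} = 11$
$\left(\left(87 + 70\right)^{2} + x{\left(\left(4 - 3\right) + 3 \cdot 0 \cdot 4,-156 \right)}\right) - 21414 = \left(\left(87 + 70\right)^{2} + 11\right) - 21414 = \left(157^{2} + 11\right) - 21414 = \left(24649 + 11\right) - 21414 = 24660 - 21414 = 3246$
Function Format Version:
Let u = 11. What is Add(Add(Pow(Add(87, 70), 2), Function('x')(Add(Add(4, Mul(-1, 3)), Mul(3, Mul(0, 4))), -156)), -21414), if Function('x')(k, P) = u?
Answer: 3246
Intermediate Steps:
Function('x')(k, P) = 11
Add(Add(Pow(Add(87, 70), 2), Function('x')(Add(Add(4, Mul(-1, 3)), Mul(3, Mul(0, 4))), -156)), -21414) = Add(Add(Pow(Add(87, 70), 2), 11), -21414) = Add(Add(Pow(157, 2), 11), -21414) = Add(Add(24649, 11), -21414) = Add(24660, -21414) = 3246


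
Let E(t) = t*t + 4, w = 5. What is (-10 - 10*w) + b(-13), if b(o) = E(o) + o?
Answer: 100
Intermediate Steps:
E(t) = 4 + t**2 (E(t) = t**2 + 4 = 4 + t**2)
b(o) = 4 + o + o**2 (b(o) = (4 + o**2) + o = 4 + o + o**2)
(-10 - 10*w) + b(-13) = (-10 - 10*5) + (4 - 13 + (-13)**2) = (-10 - 50) + (4 - 13 + 169) = -60 + 160 = 100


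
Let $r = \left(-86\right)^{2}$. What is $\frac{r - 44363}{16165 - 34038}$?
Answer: $\frac{36967}{17873} \approx 2.0683$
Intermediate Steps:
$r = 7396$
$\frac{r - 44363}{16165 - 34038} = \frac{7396 - 44363}{16165 - 34038} = - \frac{36967}{-17873} = \left(-36967\right) \left(- \frac{1}{17873}\right) = \frac{36967}{17873}$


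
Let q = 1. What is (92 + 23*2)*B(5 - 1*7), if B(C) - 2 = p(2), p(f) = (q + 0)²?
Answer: 414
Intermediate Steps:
p(f) = 1 (p(f) = (1 + 0)² = 1² = 1)
B(C) = 3 (B(C) = 2 + 1 = 3)
(92 + 23*2)*B(5 - 1*7) = (92 + 23*2)*3 = (92 + 46)*3 = 138*3 = 414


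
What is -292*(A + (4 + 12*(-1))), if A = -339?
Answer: 101324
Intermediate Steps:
-292*(A + (4 + 12*(-1))) = -292*(-339 + (4 + 12*(-1))) = -292*(-339 + (4 - 12)) = -292*(-339 - 8) = -292*(-347) = 101324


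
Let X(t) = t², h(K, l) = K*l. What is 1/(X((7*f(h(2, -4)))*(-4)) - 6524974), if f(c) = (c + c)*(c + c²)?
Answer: 1/622882770 ≈ 1.6054e-9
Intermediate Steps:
f(c) = 2*c*(c + c²) (f(c) = (2*c)*(c + c²) = 2*c*(c + c²))
1/(X((7*f(h(2, -4)))*(-4)) - 6524974) = 1/(((7*(2*(2*(-4))²*(1 + 2*(-4))))*(-4))² - 6524974) = 1/(((7*(2*(-8)²*(1 - 8)))*(-4))² - 6524974) = 1/(((7*(2*64*(-7)))*(-4))² - 6524974) = 1/(((7*(-896))*(-4))² - 6524974) = 1/((-6272*(-4))² - 6524974) = 1/(25088² - 6524974) = 1/(629407744 - 6524974) = 1/622882770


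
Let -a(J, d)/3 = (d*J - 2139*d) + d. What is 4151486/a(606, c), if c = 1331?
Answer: 2075743/3058638 ≈ 0.67865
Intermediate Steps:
a(J, d) = 6414*d - 3*J*d (a(J, d) = -3*((d*J - 2139*d) + d) = -3*((J*d - 2139*d) + d) = -3*((-2139*d + J*d) + d) = -3*(-2138*d + J*d) = 6414*d - 3*J*d)
4151486/a(606, c) = 4151486/((3*1331*(2138 - 1*606))) = 4151486/((3*1331*(2138 - 606))) = 4151486/((3*1331*1532)) = 4151486/6117276 = 4151486*(1/6117276) = 2075743/3058638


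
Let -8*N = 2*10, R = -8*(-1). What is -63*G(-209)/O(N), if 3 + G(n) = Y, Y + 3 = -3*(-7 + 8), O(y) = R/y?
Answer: -2835/16 ≈ -177.19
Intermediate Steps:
R = 8
N = -5/2 (N = -10/4 = -⅛*20 = -5/2 ≈ -2.5000)
O(y) = 8/y
Y = -6 (Y = -3 - 3*(-7 + 8) = -3 - 3*1 = -3 - 3 = -6)
G(n) = -9 (G(n) = -3 - 6 = -9)
-63*G(-209)/O(N) = -(-567)/(8/(-5/2)) = -(-567)/(8*(-⅖)) = -(-567)/(-16/5) = -(-567)*(-5)/16 = -63*45/16 = -2835/16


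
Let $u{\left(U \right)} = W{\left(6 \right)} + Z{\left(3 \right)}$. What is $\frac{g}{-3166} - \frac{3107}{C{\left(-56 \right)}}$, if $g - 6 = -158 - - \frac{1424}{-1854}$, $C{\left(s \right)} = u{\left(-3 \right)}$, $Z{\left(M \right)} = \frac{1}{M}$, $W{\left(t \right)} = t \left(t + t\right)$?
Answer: $- \frac{13662652225}{318434697} \approx -42.906$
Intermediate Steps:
$W{\left(t \right)} = 2 t^{2}$ ($W{\left(t \right)} = t 2 t = 2 t^{2}$)
$u{\left(U \right)} = \frac{217}{3}$ ($u{\left(U \right)} = 2 \cdot 6^{2} + \frac{1}{3} = 2 \cdot 36 + \frac{1}{3} = 72 + \frac{1}{3} = \frac{217}{3}$)
$C{\left(s \right)} = \frac{217}{3}$
$g = - \frac{141616}{927}$ ($g = 6 - \left(158 - \frac{1424}{-1854}\right) = 6 - \left(158 - - \frac{712}{927}\right) = 6 - \frac{147178}{927} = - \frac{141616}{927} \approx -152.77$)
$\frac{g}{-3166} - \frac{3107}{C{\left(-56 \right)}} = - \frac{141616}{927 \left(-3166\right)} - \frac{3107}{\frac{217}{3}} = \left(- \frac{141616}{927}\right) \left(- \frac{1}{3166}\right) - \frac{9321}{217} = \frac{70808}{1467441} - \frac{9321}{217} = - \frac{13662652225}{318434697}$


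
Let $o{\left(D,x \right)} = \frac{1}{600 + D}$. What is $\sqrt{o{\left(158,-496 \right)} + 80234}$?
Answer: $\frac{\sqrt{46099568734}}{758} \approx 283.26$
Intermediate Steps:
$\sqrt{o{\left(158,-496 \right)} + 80234} = \sqrt{\frac{1}{600 + 158} + 80234} = \sqrt{\frac{1}{758} + 80234} = \sqrt{\frac{60817373}{758}} = \frac{\sqrt{46099568734}}{758}$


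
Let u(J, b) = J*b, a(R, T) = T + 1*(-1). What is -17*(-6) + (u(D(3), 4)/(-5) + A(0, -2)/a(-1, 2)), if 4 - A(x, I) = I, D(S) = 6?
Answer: 516/5 ≈ 103.20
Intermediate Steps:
a(R, T) = -1 + T (a(R, T) = T - 1 = -1 + T)
A(x, I) = 4 - I
-17*(-6) + (u(D(3), 4)/(-5) + A(0, -2)/a(-1, 2)) = -17*(-6) + ((6*4)/(-5) + (4 - 1*(-2))/(-1 + 2)) = 102 + (24*(-⅕) + (4 + 2)/1) = 102 + (-24/5 + 6*1) = 102 + (-24/5 + 6) = 102 + 6/5 = 516/5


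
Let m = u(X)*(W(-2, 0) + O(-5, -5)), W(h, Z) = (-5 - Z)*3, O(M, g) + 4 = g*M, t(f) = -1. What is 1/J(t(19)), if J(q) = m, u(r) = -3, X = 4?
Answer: -1/18 ≈ -0.055556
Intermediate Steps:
O(M, g) = -4 + M*g (O(M, g) = -4 + g*M = -4 + M*g)
W(h, Z) = -15 - 3*Z
m = -18 (m = -3*((-15 - 3*0) + (-4 - 5*(-5))) = -3*((-15 + 0) + (-4 + 25)) = -3*(-15 + 21) = -3*6 = -18)
J(q) = -18
1/J(t(19)) = 1/(-18) = -1/18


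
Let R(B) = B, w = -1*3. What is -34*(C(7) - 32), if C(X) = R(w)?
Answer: 1190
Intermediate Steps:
w = -3
C(X) = -3
-34*(C(7) - 32) = -34*(-3 - 32) = -34*(-35) = 1190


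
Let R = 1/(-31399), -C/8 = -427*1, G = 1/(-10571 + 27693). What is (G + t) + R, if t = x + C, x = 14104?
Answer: 9418991652837/537613678 ≈ 17520.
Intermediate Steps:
G = 1/17122 ≈ 5.8404e-5
C = 3416 (C = -(-3416) = -8*(-427) = 3416)
R = -1/31399 ≈ -3.1848e-5
t = 17520 (t = 14104 + 3416 = 17520)
(G + t) + R = (1/17122 + 17520) - 1/31399 = 299977441/17122 - 1/31399 = 9418991652837/537613678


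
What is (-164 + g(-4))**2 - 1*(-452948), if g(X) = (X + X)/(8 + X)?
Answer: 480504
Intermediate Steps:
g(X) = 2*X/(8 + X) (g(X) = (2*X)/(8 + X) = 2*X/(8 + X))
(-164 + g(-4))**2 - 1*(-452948) = (-164 + 2*(-4)/(8 - 4))**2 - 1*(-452948) = (-164 + 2*(-4)/4)**2 + 452948 = (-164 + 2*(-4)*(1/4))**2 + 452948 = (-164 - 2)**2 + 452948 = (-166)**2 + 452948 = 27556 + 452948 = 480504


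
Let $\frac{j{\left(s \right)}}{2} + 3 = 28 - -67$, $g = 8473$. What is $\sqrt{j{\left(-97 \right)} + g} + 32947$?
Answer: $32947 + \sqrt{8657} \approx 33040.0$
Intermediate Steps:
$j{\left(s \right)} = 184$ ($j{\left(s \right)} = -6 + 2 \left(28 - -67\right) = -6 + 2 \left(28 + 67\right) = -6 + 2 \cdot 95 = -6 + 190 = 184$)
$\sqrt{j{\left(-97 \right)} + g} + 32947 = \sqrt{184 + 8473} + 32947 = \sqrt{8657} + 32947 = 32947 + \sqrt{8657}$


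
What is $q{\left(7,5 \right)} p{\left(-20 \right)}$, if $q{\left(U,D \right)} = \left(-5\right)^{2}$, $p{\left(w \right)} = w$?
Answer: $-500$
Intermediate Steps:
$q{\left(U,D \right)} = 25$
$q{\left(7,5 \right)} p{\left(-20 \right)} = 25 \left(-20\right) = -500$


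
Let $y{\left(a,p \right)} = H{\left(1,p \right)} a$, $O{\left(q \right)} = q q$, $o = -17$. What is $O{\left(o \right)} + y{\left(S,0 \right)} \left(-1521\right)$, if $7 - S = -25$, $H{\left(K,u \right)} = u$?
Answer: $289$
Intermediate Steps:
$S = 32$ ($S = 7 - -25 = 7 + 25 = 32$)
$O{\left(q \right)} = q^{2}$
$y{\left(a,p \right)} = a p$ ($y{\left(a,p \right)} = p a = a p$)
$O{\left(o \right)} + y{\left(S,0 \right)} \left(-1521\right) = \left(-17\right)^{2} + 32 \cdot 0 \left(-1521\right) = 289 + 0 \left(-1521\right) = 289 + 0 = 289$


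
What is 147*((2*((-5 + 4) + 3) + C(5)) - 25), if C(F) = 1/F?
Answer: -15288/5 ≈ -3057.6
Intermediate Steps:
C(F) = 1/F
147*((2*((-5 + 4) + 3) + C(5)) - 25) = 147*((2*((-5 + 4) + 3) + 1/5) - 25) = 147*((2*(-1 + 3) + 1/5) - 25) = 147*((2*2 + 1/5) - 25) = 147*((4 + 1/5) - 25) = 147*(21/5 - 25) = 147*(-104/5) = -15288/5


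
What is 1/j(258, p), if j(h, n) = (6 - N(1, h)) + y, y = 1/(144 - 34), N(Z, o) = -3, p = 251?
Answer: 110/991 ≈ 0.11100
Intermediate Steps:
y = 1/110 ≈ 0.0090909
j(h, n) = 991/110 (j(h, n) = (6 - 1*(-3)) + 1/110 = (6 + 3) + 1/110 = 9 + 1/110 = 991/110)
1/j(258, p) = 1/(991/110) = 110/991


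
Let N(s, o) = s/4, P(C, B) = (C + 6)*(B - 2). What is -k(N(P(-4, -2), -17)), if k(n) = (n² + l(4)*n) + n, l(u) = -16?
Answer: -34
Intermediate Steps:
P(C, B) = (-2 + B)*(6 + C) (P(C, B) = (6 + C)*(-2 + B) = (-2 + B)*(6 + C))
N(s, o) = s/4 (N(s, o) = s*(¼) = s/4)
k(n) = n² - 15*n (k(n) = (n² - 16*n) + n = n² - 15*n)
-k(N(P(-4, -2), -17)) = -(-12 - 2*(-4) + 6*(-2) - 2*(-4))/4*(-15 + (-12 - 2*(-4) + 6*(-2) - 2*(-4))/4) = -(-12 + 8 - 12 + 8)/4*(-15 + (-12 + 8 - 12 + 8)/4) = -(¼)*(-8)*(-15 + (¼)*(-8)) = -(-2)*(-15 - 2) = -(-2)*(-17) = -1*34 = -34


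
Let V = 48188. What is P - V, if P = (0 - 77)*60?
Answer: -52808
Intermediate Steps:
P = -4620 (P = -77*60 = -4620)
P - V = -4620 - 1*48188 = -4620 - 48188 = -52808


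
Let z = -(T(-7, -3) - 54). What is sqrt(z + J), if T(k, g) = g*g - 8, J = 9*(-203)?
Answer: I*sqrt(1774) ≈ 42.119*I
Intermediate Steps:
J = -1827
T(k, g) = -8 + g**2 (T(k, g) = g**2 - 8 = -8 + g**2)
z = 53 (z = -((-8 + (-3)**2) - 54) = -((-8 + 9) - 54) = -(1 - 54) = -1*(-53) = 53)
sqrt(z + J) = sqrt(53 - 1827) = sqrt(-1774) = I*sqrt(1774)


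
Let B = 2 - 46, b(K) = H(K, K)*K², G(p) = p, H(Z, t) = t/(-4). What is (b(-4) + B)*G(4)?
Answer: -112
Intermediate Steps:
H(Z, t) = -t/4 (H(Z, t) = t*(-¼) = -t/4)
b(K) = -K³/4 (b(K) = (-K/4)*K² = -K³/4)
B = -44
(b(-4) + B)*G(4) = (-¼*(-4)³ - 44)*4 = (-¼*(-64) - 44)*4 = (16 - 44)*4 = -28*4 = -112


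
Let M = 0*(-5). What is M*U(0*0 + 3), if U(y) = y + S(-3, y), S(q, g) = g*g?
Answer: 0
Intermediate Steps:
S(q, g) = g**2
M = 0
U(y) = y + y**2
M*U(0*0 + 3) = 0*((0*0 + 3)*(1 + (0*0 + 3))) = 0*((0 + 3)*(1 + (0 + 3))) = 0*(3*(1 + 3)) = 0*(3*4) = 0*12 = 0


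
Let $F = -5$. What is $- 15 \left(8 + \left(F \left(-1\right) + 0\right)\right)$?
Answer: $-195$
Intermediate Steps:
$- 15 \left(8 + \left(F \left(-1\right) + 0\right)\right) = - 15 \left(8 + \left(\left(-5\right) \left(-1\right) + 0\right)\right) = - 15 \left(8 + \left(5 + 0\right)\right) = - 15 \left(8 + 5\right) = \left(-15\right) 13 = -195$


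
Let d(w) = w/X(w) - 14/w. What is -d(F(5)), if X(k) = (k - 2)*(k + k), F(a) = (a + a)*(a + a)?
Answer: 661/4900 ≈ 0.13490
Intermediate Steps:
F(a) = 4*a² (F(a) = (2*a)*(2*a) = 4*a²)
X(k) = 2*k*(-2 + k) (X(k) = (-2 + k)*(2*k) = 2*k*(-2 + k))
d(w) = 1/(2*(-2 + w)) - 14/w (d(w) = w/((2*w*(-2 + w))) - 14/w = w*(1/(2*w*(-2 + w))) - 14/w = 1/(2*(-2 + w)) - 14/w)
-d(F(5)) = -(56 - 108*5²)/(2*(4*5²)*(-2 + 4*5²)) = -(56 - 108*25)/(2*(4*25)*(-2 + 4*25)) = -(56 - 27*100)/(2*100*(-2 + 100)) = -(56 - 2700)/(2*100*98) = -(-2644)/(2*100*98) = -1*(-661/4900) = 661/4900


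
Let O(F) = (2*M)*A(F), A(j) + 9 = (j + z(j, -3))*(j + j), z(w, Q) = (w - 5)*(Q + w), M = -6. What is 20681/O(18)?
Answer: -20681/91908 ≈ -0.22502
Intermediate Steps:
z(w, Q) = (-5 + w)*(Q + w)
A(j) = -9 + 2*j*(15 + j**2 - 7*j) (A(j) = -9 + (j + (j**2 - 5*(-3) - 5*j - 3*j))*(j + j) = -9 + (j + (j**2 + 15 - 5*j - 3*j))*(2*j) = -9 + (j + (15 + j**2 - 8*j))*(2*j) = -9 + (15 + j**2 - 7*j)*(2*j) = -9 + 2*j*(15 + j**2 - 7*j))
O(F) = 108 - 360*F - 24*F**3 + 168*F**2 (O(F) = (2*(-6))*(-9 - 14*F**2 + 2*F**3 + 30*F) = -12*(-9 - 14*F**2 + 2*F**3 + 30*F) = 108 - 360*F - 24*F**3 + 168*F**2)
20681/O(18) = 20681/(108 - 360*18 - 24*18**3 + 168*18**2) = 20681/(108 - 6480 - 24*5832 + 168*324) = 20681/(108 - 6480 - 139968 + 54432) = 20681/(-91908) = 20681*(-1/91908) = -20681/91908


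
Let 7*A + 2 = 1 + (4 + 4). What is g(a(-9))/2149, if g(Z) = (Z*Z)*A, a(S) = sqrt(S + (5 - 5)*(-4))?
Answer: -9/2149 ≈ -0.0041880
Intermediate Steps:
A = 1 (A = -2/7 + (1 + (4 + 4))/7 = -2/7 + (1 + 8)/7 = -2/7 + (1/7)*9 = -2/7 + 9/7 = 1)
a(S) = sqrt(S) (a(S) = sqrt(S + 0*(-4)) = sqrt(S + 0) = sqrt(S))
g(Z) = Z**2 (g(Z) = (Z*Z)*1 = Z**2*1 = Z**2)
g(a(-9))/2149 = (sqrt(-9))**2/2149 = (3*I)**2*(1/2149) = -9*1/2149 = -9/2149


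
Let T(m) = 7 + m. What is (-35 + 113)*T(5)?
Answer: 936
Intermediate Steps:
(-35 + 113)*T(5) = (-35 + 113)*(7 + 5) = 78*12 = 936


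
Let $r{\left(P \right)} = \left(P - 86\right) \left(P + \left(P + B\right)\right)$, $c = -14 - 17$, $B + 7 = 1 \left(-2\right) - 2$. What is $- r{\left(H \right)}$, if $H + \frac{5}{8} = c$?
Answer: $- \frac{279477}{32} \approx -8733.7$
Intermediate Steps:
$B = -11$ ($B = -7 + \left(1 \left(-2\right) - 2\right) = -7 - 4 = -11$)
$c = -31$
$H = - \frac{253}{8}$ ($H = - \frac{5}{8} - 31 = - \frac{253}{8} \approx -31.625$)
$r{\left(P \right)} = \left(-86 + P\right) \left(-11 + 2 P\right)$ ($r{\left(P \right)} = \left(P - 86\right) \left(P + \left(P - 11\right)\right) = \left(-86 + P\right) \left(P + \left(-11 + P\right)\right) = \left(-86 + P\right) \left(-11 + 2 P\right)$)
$- r{\left(H \right)} = - (946 - - \frac{46299}{8} + 2 \left(- \frac{253}{8}\right)^{2}) = - (946 + \frac{46299}{8} + 2 \cdot \frac{64009}{64}) = - (946 + \frac{46299}{8} + \frac{64009}{32}) = \left(-1\right) \frac{279477}{32} = - \frac{279477}{32}$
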